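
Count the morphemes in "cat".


Word: "cat"
Morphemes: cat
Each morpheme carries meaning
= 1 morpheme


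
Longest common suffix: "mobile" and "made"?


Word 1: "mobile"
Word 2: "made"
Comparing from end:
  Pos -1: 'e' == 'e'
  Pos -2: 'l' != 'd' (stop)
LCS = "e" (length 1)


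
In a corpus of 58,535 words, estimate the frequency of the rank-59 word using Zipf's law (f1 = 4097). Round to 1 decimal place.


Zipf's law: f(r) = f(1) / r
f(1) = 4097
f(59) = 4097 / 59
= 69.4 occurrences


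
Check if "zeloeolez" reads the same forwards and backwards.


Word: "zeloeolez"
Reversed: "zeloeolez"
Forward == Backward? zeloeolez == zeloeolez
Palindrome = Yes


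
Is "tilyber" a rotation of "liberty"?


Word: "liberty", Candidate: "tilyber"
Method: check if candidate is substring of word+word
"libertyliberty" contains "tilyber"? No
Is rotation = No


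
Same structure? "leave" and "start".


Pattern of "leave": [0, 1, 2, 3, 1]
Pattern of "start": [0, 1, 2, 3, 1]
Patterns match
Same pattern = Yes


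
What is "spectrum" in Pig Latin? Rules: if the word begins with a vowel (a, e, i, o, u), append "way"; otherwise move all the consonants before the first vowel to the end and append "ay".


Word: "spectrum"
Starts with consonant(s) → move to end, add 'ay'
Consonant cluster: "sp"
Pig Latin = "ectrumspay"


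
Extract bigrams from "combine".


Word: "combine" (length 7)
Number of bigrams = 7 - 2 + 1 = 6
  Position 0: "co"
  Position 1: "om"
  Position 2: "mb"
  Position 3: "bi"
  Position 4: "in"
  Position 5: "ne"
Bigrams = "co", "om", "mb", "bi", "in", "ne"


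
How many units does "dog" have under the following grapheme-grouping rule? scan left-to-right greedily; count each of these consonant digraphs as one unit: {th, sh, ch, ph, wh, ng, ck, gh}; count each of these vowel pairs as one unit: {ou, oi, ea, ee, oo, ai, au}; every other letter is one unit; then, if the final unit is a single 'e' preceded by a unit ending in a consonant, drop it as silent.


Word: "dog" (3 letters)
Left-to-right scan:
  (1) 'd' (letter)
  (2) 'o' (letter)
  (3) 'g' (letter)
Units from scan: 3
Sound units = 3 units


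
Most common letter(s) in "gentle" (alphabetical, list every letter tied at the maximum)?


Word: "gentle"
Letter counts:
  'e': 2
  'g': 1
  'l': 1
  'n': 1
  't': 1
Maximum count = 2
Most frequent = 'e' (2 times each)


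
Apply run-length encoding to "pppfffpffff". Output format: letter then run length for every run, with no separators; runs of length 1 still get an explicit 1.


String: "pppfffpffff"
Scanning for consecutive runs:
  'p' x 3
  'f' x 3
  'p' x 1
  'f' x 4
RLE = "p3f3p1f4"


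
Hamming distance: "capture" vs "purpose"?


Comparing character by character (same length = 7):
  Pos 0: 'c' vs 'p' !=
  Pos 1: 'a' vs 'u' !=
  Pos 2: 'p' vs 'r' !=
  Pos 3: 't' vs 'p' !=
  Pos 4: 'u' vs 'o' !=
  Pos 5: 'r' vs 's' !=
  Pos 6: 'e' vs 'e' =
Hamming distance = 6


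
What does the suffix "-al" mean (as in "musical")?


Suffix: -al
Example: musical = music + -al
Meaning = relating to


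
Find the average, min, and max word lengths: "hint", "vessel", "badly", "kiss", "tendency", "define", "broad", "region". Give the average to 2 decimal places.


Lengths: "hint"=4, "vessel"=6, "badly"=5, "kiss"=4, "tendency"=8, "define"=6, "broad"=5, "region"=6
Sum = 44, Count = 8
Average = 44/8 = 5.50
= avg=5.50, min=4, max=8


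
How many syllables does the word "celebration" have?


Word: "celebration"
Syllable breakdown: cel-e-bra-tion
Counting: 4 parts
= 4 syllables


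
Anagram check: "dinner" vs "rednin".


Word 1: "dinner" → sorted: deinnr
Word 2: "rednin" → sorted: deinnr
Same letters? deinnr == deinnr
Anagram = Yes


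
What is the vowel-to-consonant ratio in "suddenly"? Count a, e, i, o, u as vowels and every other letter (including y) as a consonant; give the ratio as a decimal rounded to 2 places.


Word: "suddenly"
Vowels (a,e,i,o,u): 2
Consonants: 6
Ratio = 2/6
= 0.33


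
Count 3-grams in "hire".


Word: "hire" (length 4)
Number of 3-grams = length - 3 + 1 = 4 - 3 + 1
= 2


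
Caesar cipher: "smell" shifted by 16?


Word: "smell"
Shift: 16
Each letter → (letter + shift) mod 26:
  's' (18) + 16 = 8 → 'i'
  'm' (12) + 16 = 2 → 'c'
  'e' (4) + 16 = 20 → 'u'
  'l' (11) + 16 = 1 → 'b'
  'l' (11) + 16 = 1 → 'b'
Result = "icubb"


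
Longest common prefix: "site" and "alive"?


Word 1: "site"
Word 2: "alive"
Comparing from start:
  Pos 0: 's' != 'a' (stop)
LCP = "" (length 0)


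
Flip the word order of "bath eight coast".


Original: "bath eight coast"
Words (1..n): bath | eight | coast
Reversed (n..1): coast | eight | bath
Result = "coast eight bath"


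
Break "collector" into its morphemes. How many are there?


Word: "collector"
Morphemes: collect + -or
Each morpheme carries meaning
= 2 morphemes


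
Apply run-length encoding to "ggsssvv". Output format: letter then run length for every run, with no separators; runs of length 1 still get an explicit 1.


String: "ggsssvv"
Scanning for consecutive runs:
  'g' x 2
  's' x 3
  'v' x 2
RLE = "g2s3v2"


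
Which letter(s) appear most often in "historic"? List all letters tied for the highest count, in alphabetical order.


Word: "historic"
Letter counts:
  'c': 1
  'h': 1
  'i': 2
  'o': 1
  'r': 1
  's': 1
  't': 1
Maximum count = 2
Most frequent = 'i' (2 times each)


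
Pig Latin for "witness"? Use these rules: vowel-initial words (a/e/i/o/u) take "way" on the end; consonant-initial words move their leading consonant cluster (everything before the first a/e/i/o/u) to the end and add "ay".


Word: "witness"
Starts with consonant(s) → move to end, add 'ay'
Consonant cluster: "w"
Pig Latin = "itnessway"


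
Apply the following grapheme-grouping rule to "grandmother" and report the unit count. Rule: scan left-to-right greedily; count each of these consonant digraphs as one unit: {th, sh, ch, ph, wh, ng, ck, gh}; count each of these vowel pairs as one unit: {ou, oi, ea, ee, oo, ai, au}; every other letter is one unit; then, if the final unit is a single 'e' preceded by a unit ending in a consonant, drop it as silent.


Word: "grandmother" (11 letters)
Left-to-right scan:
  (1) 'g' (letter)
  (2) 'r' (letter)
  (3) 'a' (letter)
  (4) 'n' (letter)
  (5) 'd' (letter)
  (6) 'm' (letter)
  (7) 'o' (letter)
  (8) 'th' (digraph)
  (9) 'e' (letter)
  (10) 'r' (letter)
Units from scan: 10
Sound units = 10 units


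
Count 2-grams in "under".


Word: "under" (length 5)
Number of 2-grams = length - 2 + 1 = 5 - 2 + 1
= 4


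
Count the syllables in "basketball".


Word: "basketball"
Syllable breakdown: bas · ket · ball
Counting: 3 parts
= 3 syllables


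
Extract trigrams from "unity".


Word: "unity" (length 5)
Number of trigrams = 5 - 3 + 1 = 3
  Position 0: "uni"
  Position 1: "nit"
  Position 2: "ity"
Trigrams = "uni", "nit", "ity"


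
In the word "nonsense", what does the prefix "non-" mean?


Prefix: non-
Example: nonsense (non- + sense)
Meaning = not


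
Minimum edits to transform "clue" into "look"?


Word 1: "clue" (length 4)
Word 2: "look" (length 4)
One optimal edit sequence (insert/delete/substitute each cost 1):
  1. substitute 'c' -> 'l'  (+1)
  2. substitute 'l' -> 'o'  (+1)
  3. substitute 'u' -> 'o'  (+1)
  4. substitute 'e' -> 'k'  (+1)
Total edit operations: 4
Edit distance = 4


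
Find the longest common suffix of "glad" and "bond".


Word 1: "glad"
Word 2: "bond"
Comparing from end:
  Pos -1: 'd' == 'd'
  Pos -2: 'a' != 'n' (stop)
LCS = "d" (length 1)


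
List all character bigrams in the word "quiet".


Word: "quiet" (length 5)
Number of bigrams = 5 - 2 + 1 = 4
  Position 0: "qu"
  Position 1: "ui"
  Position 2: "ie"
  Position 3: "et"
Bigrams = "qu", "ui", "ie", "et"


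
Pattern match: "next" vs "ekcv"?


Pattern of "next": [0, 1, 2, 3]
Pattern of "ekcv": [0, 1, 2, 3]
Patterns match
Same pattern = Yes


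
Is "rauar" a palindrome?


Word: "rauar"
Reversed: "rauar"
Forward == Backward? rauar == rauar
Palindrome = Yes


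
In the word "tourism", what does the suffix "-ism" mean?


Suffix: -ism
As in: tourism -> tour + -ism
Meaning = belief / practice


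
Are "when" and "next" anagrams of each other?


Word 1: "when" → sorted: ehnw
Word 2: "next" → sorted: entx
Same letters? ehnw != entx
Anagram = No


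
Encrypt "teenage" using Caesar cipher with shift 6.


Word: "teenage"
Shift: 6
Each letter → (letter + shift) mod 26:
  't' (19) + 6 = 25 → 'z'
  'e' (4) + 6 = 10 → 'k'
  'e' (4) + 6 = 10 → 'k'
  'n' (13) + 6 = 19 → 't'
  'a' (0) + 6 = 6 → 'g'
  'g' (6) + 6 = 12 → 'm'
  'e' (4) + 6 = 10 → 'k'
Result = "zkktgmk"


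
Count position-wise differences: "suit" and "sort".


Comparing character by character (same length = 4):
  Pos 0: 's' vs 's' =
  Pos 1: 'u' vs 'o' !=
  Pos 2: 'i' vs 'r' !=
  Pos 3: 't' vs 't' =
Hamming distance = 2


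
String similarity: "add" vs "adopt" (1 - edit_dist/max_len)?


Word 1: "add" (length 3)
Word 2: "adopt" (length 5)
One optimal edit sequence:
  1. keep 'a'
  2. keep 'd'
  3. insert 'o'  (+1)
  4. insert 'p'  (+1)
  5. substitute 'd' -> 't'  (+1)
Edit distance = 3
Max length = max(3, 5) = 5
Similarity = 1 - 3/5
= 0.4000


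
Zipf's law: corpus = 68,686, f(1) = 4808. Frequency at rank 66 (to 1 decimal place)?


Zipf's law: f(r) = f(1) / r
f(1) = 4808
f(66) = 4808 / 66
= 72.8 occurrences


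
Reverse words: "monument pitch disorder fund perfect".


Original: "monument pitch disorder fund perfect"
Words (1..n): monument | pitch | disorder | fund | perfect
Reversed (n..1): perfect | fund | disorder | pitch | monument
Result = "perfect fund disorder pitch monument"


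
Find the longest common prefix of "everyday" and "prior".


Word 1: "everyday"
Word 2: "prior"
Comparing from start:
  Pos 0: 'e' != 'p' (stop)
LCP = "" (length 0)


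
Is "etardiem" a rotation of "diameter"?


Word: "diameter", Candidate: "etardiem"
Method: check if candidate is substring of word+word
"diameterdiameter" contains "etardiem"? No
Is rotation = No


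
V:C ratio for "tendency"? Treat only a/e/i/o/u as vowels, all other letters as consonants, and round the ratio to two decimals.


Word: "tendency"
Vowels (a,e,i,o,u): 2
Consonants: 6
Ratio = 2/6
= 0.33


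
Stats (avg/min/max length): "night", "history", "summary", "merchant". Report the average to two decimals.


Lengths: "night"=5, "history"=7, "summary"=7, "merchant"=8
Sum = 27, Count = 4
Average = 27/4 = 6.75
= avg=6.75, min=5, max=8


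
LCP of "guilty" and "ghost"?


Word 1: "guilty"
Word 2: "ghost"
Comparing from start:
  Pos 0: 'g' == 'g'
  Pos 1: 'u' != 'h' (stop)
LCP = "g" (length 1)


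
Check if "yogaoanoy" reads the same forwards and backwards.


Word: "yogaoanoy"
Reversed: "yonaoagoy"
Forward == Backward? yogaoanoy != yonaoagoy
Palindrome = No


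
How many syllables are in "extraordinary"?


Word: "extraordinary"
Syllable breakdown: ex-traor-di-nar-y
Counting: 5 parts
= 5 syllables


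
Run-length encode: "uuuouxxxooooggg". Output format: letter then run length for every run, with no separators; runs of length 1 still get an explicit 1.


String: "uuuouxxxooooggg"
Scanning for consecutive runs:
  'u' x 3
  'o' x 1
  'u' x 1
  'x' x 3
  'o' x 4
  'g' x 3
RLE = "u3o1u1x3o4g3"


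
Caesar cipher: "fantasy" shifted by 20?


Word: "fantasy"
Shift: 20
Each letter → (letter + shift) mod 26:
  'f' (5) + 20 = 25 → 'z'
  'a' (0) + 20 = 20 → 'u'
  'n' (13) + 20 = 7 → 'h'
  't' (19) + 20 = 13 → 'n'
  'a' (0) + 20 = 20 → 'u'
  's' (18) + 20 = 12 → 'm'
  'y' (24) + 20 = 18 → 's'
Result = "zuhnums"


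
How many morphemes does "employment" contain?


Word: "employment"
Morphemes: employ + -ment
Each morpheme carries meaning
= 2 morphemes


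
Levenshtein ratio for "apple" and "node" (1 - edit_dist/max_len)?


Word 1: "apple" (length 5)
Word 2: "node" (length 4)
One optimal edit sequence:
  1. delete 'a'  (+1)
  2. substitute 'p' -> 'n'  (+1)
  3. substitute 'p' -> 'o'  (+1)
  4. substitute 'l' -> 'd'  (+1)
  5. keep 'e'
Edit distance = 4
Max length = max(5, 4) = 5
Similarity = 1 - 4/5
= 0.2000


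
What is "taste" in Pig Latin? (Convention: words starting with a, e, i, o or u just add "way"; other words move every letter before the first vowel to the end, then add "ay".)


Word: "taste"
Starts with consonant(s) → move to end, add 'ay'
Consonant cluster: "t"
Pig Latin = "astetay"


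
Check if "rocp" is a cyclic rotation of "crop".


Word: "crop", Candidate: "rocp"
Method: check if candidate is substring of word+word
"cropcrop" contains "rocp"? No
Is rotation = No


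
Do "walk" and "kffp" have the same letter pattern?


Pattern of "walk": [0, 1, 2, 3]
Pattern of "kffp": [0, 1, 1, 2]
Patterns do not match
Same pattern = No


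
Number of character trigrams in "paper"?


Word: "paper" (length 5)
Number of 3-grams = length - 3 + 1 = 5 - 3 + 1
= 3


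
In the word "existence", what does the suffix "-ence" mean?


Suffix: -ence
Example: existence (exist + -ence)
Meaning = state of


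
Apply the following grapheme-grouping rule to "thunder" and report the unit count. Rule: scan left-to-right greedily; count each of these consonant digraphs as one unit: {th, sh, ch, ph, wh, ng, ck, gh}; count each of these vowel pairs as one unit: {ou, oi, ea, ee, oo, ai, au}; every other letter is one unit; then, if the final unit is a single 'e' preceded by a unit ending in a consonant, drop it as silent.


Word: "thunder" (7 letters)
Left-to-right scan:
  1. 'th' (digraph)
  2. 'u' (letter)
  3. 'n' (letter)
  4. 'd' (letter)
  5. 'e' (letter)
  6. 'r' (letter)
Units from scan: 6
Sound units = 6 units


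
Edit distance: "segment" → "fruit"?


Word 1: "segment" (length 7)
Word 2: "fruit" (length 5)
One optimal edit sequence (insert/delete/substitute each cost 1):
  1. delete 's'  (+1)
  2. delete 'e'  (+1)
  3. substitute 'g' -> 'f'  (+1)
  4. substitute 'm' -> 'r'  (+1)
  5. substitute 'e' -> 'u'  (+1)
  6. substitute 'n' -> 'i'  (+1)
  7. keep 't'
Total edit operations: 6
Edit distance = 6


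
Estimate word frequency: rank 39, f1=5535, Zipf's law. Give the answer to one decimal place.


Zipf's law: f(r) = f(1) / r
f(1) = 5535
f(39) = 5535 / 39
= 141.9 occurrences


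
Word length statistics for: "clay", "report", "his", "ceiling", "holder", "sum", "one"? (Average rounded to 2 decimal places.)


Lengths: "clay"=4, "report"=6, "his"=3, "ceiling"=7, "holder"=6, "sum"=3, "one"=3
Sum = 32, Count = 7
Average = 32/7 = 4.57
= avg=4.57, min=3, max=7


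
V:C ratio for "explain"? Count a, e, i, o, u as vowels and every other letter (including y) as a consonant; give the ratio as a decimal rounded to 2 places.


Word: "explain"
Vowels (a,e,i,o,u): 3
Consonants: 4
Ratio = 3/4
= 0.75


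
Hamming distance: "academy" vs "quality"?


Comparing character by character (same length = 7):
  Pos 0: 'a' vs 'q' !=
  Pos 1: 'c' vs 'u' !=
  Pos 2: 'a' vs 'a' =
  Pos 3: 'd' vs 'l' !=
  Pos 4: 'e' vs 'i' !=
  Pos 5: 'm' vs 't' !=
  Pos 6: 'y' vs 'y' =
Hamming distance = 5


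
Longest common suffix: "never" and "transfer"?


Word 1: "never"
Word 2: "transfer"
Comparing from end:
  Pos -1: 'r' == 'r'
  Pos -2: 'e' == 'e'
  Pos -3: 'v' != 'f' (stop)
LCS = "er" (length 2)


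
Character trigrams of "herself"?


Word: "herself" (length 7)
Number of trigrams = 7 - 3 + 1 = 5
  Position 0: "her"
  Position 1: "ers"
  Position 2: "rse"
  Position 3: "sel"
  Position 4: "elf"
Trigrams = "her", "ers", "rse", "sel", "elf"


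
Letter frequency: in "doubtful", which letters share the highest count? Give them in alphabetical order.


Word: "doubtful"
Letter counts:
  'b': 1
  'd': 1
  'f': 1
  'l': 1
  'o': 1
  't': 1
  'u': 2
Maximum count = 2
Most frequent = 'u' (2 times each)


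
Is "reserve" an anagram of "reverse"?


Word 1: "reverse" → sorted: eeerrsv
Word 2: "reserve" → sorted: eeerrsv
Same letters? eeerrsv == eeerrsv
Anagram = Yes


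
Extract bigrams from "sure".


Word: "sure" (length 4)
Number of bigrams = 4 - 2 + 1 = 3
  Position 0: "su"
  Position 1: "ur"
  Position 2: "re"
Bigrams = "su", "ur", "re"


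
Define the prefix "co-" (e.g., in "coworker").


Prefix: co-
As in: coworker -> co- + worker
Meaning = together


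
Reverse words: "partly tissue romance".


Original: "partly tissue romance"
Words (1..n): partly | tissue | romance
Reversed (n..1): romance | tissue | partly
Result = "romance tissue partly"


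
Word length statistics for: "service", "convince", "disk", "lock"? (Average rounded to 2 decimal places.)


Lengths: "service"=7, "convince"=8, "disk"=4, "lock"=4
Sum = 23, Count = 4
Average = 23/4 = 5.75
= avg=5.75, min=4, max=8


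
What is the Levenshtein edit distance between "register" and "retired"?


Word 1: "register" (length 8)
Word 2: "retired" (length 7)
One optimal edit sequence (insert/delete/substitute each cost 1):
  1. keep 'r'
  2. keep 'e'
  3. substitute 'g' -> 't'  (+1)
  4. keep 'i'
  5. delete 's'  (+1)
  6. substitute 't' -> 'r'  (+1)
  7. keep 'e'
  8. substitute 'r' -> 'd'  (+1)
Total edit operations: 4
Edit distance = 4


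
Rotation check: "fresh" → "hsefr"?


Word: "fresh", Candidate: "hsefr"
Method: check if candidate is substring of word+word
"freshfresh" contains "hsefr"? No
Is rotation = No


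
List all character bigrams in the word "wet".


Word: "wet" (length 3)
Number of bigrams = 3 - 2 + 1 = 2
  Position 0: "we"
  Position 1: "et"
Bigrams = "we", "et"


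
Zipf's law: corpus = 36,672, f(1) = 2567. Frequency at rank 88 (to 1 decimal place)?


Zipf's law: f(r) = f(1) / r
f(1) = 2567
f(88) = 2567 / 88
= 29.2 occurrences


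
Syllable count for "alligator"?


Word: "alligator"
Syllable breakdown: al · li · ga · tor
Counting: 4 parts
= 4 syllables


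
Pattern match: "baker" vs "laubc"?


Pattern of "baker": [0, 1, 2, 3, 4]
Pattern of "laubc": [0, 1, 2, 3, 4]
Patterns match
Same pattern = Yes


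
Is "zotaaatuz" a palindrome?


Word: "zotaaatuz"
Reversed: "zutaaatoz"
Forward == Backward? zotaaatuz != zutaaatoz
Palindrome = No


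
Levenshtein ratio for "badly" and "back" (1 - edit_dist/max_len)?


Word 1: "badly" (length 5)
Word 2: "back" (length 4)
One optimal edit sequence:
  1. keep 'b'
  2. keep 'a'
  3. delete 'd'  (+1)
  4. substitute 'l' -> 'c'  (+1)
  5. substitute 'y' -> 'k'  (+1)
Edit distance = 3
Max length = max(5, 4) = 5
Similarity = 1 - 3/5
= 0.4000


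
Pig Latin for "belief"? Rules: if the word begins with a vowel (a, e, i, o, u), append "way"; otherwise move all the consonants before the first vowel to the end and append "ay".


Word: "belief"
Starts with consonant(s) → move to end, add 'ay'
Consonant cluster: "b"
Pig Latin = "eliefbay"


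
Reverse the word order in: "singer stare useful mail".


Original: "singer stare useful mail"
Words (1..n): singer | stare | useful | mail
Reversed (n..1): mail | useful | stare | singer
Result = "mail useful stare singer"


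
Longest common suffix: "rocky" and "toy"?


Word 1: "rocky"
Word 2: "toy"
Comparing from end:
  Pos -1: 'y' == 'y'
  Pos -2: 'k' != 'o' (stop)
LCS = "y" (length 1)


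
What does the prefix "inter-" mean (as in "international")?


Prefix: inter-
As in: international -> inter- + national
Meaning = between


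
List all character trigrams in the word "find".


Word: "find" (length 4)
Number of trigrams = 4 - 3 + 1 = 2
  Position 0: "fin"
  Position 1: "ind"
Trigrams = "fin", "ind"


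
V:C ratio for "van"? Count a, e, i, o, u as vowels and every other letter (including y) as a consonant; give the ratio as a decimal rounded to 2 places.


Word: "van"
Vowels (a,e,i,o,u): 1
Consonants: 2
Ratio = 1/2
= 0.50


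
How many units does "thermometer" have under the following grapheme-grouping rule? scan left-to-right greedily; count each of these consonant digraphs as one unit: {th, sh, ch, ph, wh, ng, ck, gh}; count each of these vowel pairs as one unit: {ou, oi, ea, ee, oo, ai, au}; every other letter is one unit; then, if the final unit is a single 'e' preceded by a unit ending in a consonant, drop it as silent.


Word: "thermometer" (11 letters)
Left-to-right scan:
  1. 'th' (digraph)
  2. 'e' (letter)
  3. 'r' (letter)
  4. 'm' (letter)
  5. 'o' (letter)
  6. 'm' (letter)
  7. 'e' (letter)
  8. 't' (letter)
  9. 'e' (letter)
  10. 'r' (letter)
Units from scan: 10
Sound units = 10 units


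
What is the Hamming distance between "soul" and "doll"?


Comparing character by character (same length = 4):
  Pos 0: 's' vs 'd' !=
  Pos 1: 'o' vs 'o' =
  Pos 2: 'u' vs 'l' !=
  Pos 3: 'l' vs 'l' =
Hamming distance = 2


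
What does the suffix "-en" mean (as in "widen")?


Suffix: -en
Example: widen (wide + -en, with a spelling change)
Meaning = to make / become


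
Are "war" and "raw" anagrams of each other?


Word 1: "war" → sorted: arw
Word 2: "raw" → sorted: arw
Same letters? arw == arw
Anagram = Yes


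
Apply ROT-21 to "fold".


Word: "fold"
Shift: 21
Each letter → (letter + shift) mod 26:
  'f' (5) + 21 = 0 → 'a'
  'o' (14) + 21 = 9 → 'j'
  'l' (11) + 21 = 6 → 'g'
  'd' (3) + 21 = 24 → 'y'
Result = "ajgy"


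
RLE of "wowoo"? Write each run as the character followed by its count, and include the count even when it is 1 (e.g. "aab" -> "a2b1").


String: "wowoo"
Scanning for consecutive runs:
  'w' x 1
  'o' x 1
  'w' x 1
  'o' x 2
RLE = "w1o1w1o2"


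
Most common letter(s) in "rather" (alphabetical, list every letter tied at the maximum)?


Word: "rather"
Letter counts:
  'a': 1
  'e': 1
  'h': 1
  'r': 2
  't': 1
Maximum count = 2
Most frequent = 'r' (2 times each)


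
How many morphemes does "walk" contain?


Word: "walk"
Morphemes: walk
Each morpheme carries meaning
= 1 morpheme


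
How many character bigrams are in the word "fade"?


Word: "fade" (length 4)
Number of 2-grams = length - 2 + 1 = 4 - 2 + 1
= 3


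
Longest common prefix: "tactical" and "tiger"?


Word 1: "tactical"
Word 2: "tiger"
Comparing from start:
  Pos 0: 't' == 't'
  Pos 1: 'a' != 'i' (stop)
LCP = "t" (length 1)


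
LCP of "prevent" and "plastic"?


Word 1: "prevent"
Word 2: "plastic"
Comparing from start:
  Pos 0: 'p' == 'p'
  Pos 1: 'r' != 'l' (stop)
LCP = "p" (length 1)


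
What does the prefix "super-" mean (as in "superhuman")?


Prefix: super-
Example: superhuman (super- + human)
Meaning = above / beyond


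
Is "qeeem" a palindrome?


Word: "qeeem"
Reversed: "meeeq"
Forward == Backward? qeeem != meeeq
Palindrome = No


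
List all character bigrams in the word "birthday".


Word: "birthday" (length 8)
Number of bigrams = 8 - 2 + 1 = 7
  Position 0: "bi"
  Position 1: "ir"
  Position 2: "rt"
  Position 3: "th"
  Position 4: "hd"
  Position 5: "da"
  Position 6: "ay"
Bigrams = "bi", "ir", "rt", "th", "hd", "da", "ay"


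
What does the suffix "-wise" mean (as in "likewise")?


Suffix: -wise
Example: likewise (like + -wise)
Meaning = in the manner of


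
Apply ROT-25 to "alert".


Word: "alert"
Shift: 25
Each letter → (letter + shift) mod 26:
  'a' (0) + 25 = 25 → 'z'
  'l' (11) + 25 = 10 → 'k'
  'e' (4) + 25 = 3 → 'd'
  'r' (17) + 25 = 16 → 'q'
  't' (19) + 25 = 18 → 's'
Result = "zkdqs"


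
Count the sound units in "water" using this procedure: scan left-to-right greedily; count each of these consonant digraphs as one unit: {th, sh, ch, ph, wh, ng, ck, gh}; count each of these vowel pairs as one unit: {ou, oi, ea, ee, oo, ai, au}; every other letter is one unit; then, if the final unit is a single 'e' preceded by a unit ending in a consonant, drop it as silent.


Word: "water" (5 letters)
Left-to-right scan:
  1. 'w' (letter)
  2. 'a' (letter)
  3. 't' (letter)
  4. 'e' (letter)
  5. 'r' (letter)
Units from scan: 5
Sound units = 5 units


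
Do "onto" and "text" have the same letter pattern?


Pattern of "onto": [0, 1, 2, 0]
Pattern of "text": [0, 1, 2, 0]
Patterns match
Same pattern = Yes


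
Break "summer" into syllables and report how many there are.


Word: "summer"
Syllable breakdown: sum / mer
Counting: 2 parts
= 2 syllables


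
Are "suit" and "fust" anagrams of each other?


Word 1: "suit" → sorted: istu
Word 2: "fust" → sorted: fstu
Same letters? istu != fstu
Anagram = No


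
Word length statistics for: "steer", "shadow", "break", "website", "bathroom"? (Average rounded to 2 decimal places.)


Lengths: "steer"=5, "shadow"=6, "break"=5, "website"=7, "bathroom"=8
Sum = 31, Count = 5
Average = 31/5 = 6.20
= avg=6.20, min=5, max=8


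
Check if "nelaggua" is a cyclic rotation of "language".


Word: "language", Candidate: "nelaggua"
Method: check if candidate is substring of word+word
"languagelanguage" contains "nelaggua"? No
Is rotation = No


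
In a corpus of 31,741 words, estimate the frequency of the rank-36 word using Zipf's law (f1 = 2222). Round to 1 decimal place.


Zipf's law: f(r) = f(1) / r
f(1) = 2222
f(36) = 2222 / 36
= 61.7 occurrences


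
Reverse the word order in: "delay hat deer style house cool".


Original: "delay hat deer style house cool"
Words (1..n): delay | hat | deer | style | house | cool
Reversed (n..1): cool | house | style | deer | hat | delay
Result = "cool house style deer hat delay"


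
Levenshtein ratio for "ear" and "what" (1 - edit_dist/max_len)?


Word 1: "ear" (length 3)
Word 2: "what" (length 4)
One optimal edit sequence:
  1. insert 'w'  (+1)
  2. substitute 'e' -> 'h'  (+1)
  3. keep 'a'
  4. substitute 'r' -> 't'  (+1)
Edit distance = 3
Max length = max(3, 4) = 4
Similarity = 1 - 3/4
= 0.2500


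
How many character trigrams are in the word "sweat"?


Word: "sweat" (length 5)
Number of 3-grams = length - 3 + 1 = 5 - 3 + 1
= 3


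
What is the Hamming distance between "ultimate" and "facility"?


Comparing character by character (same length = 8):
  Pos 0: 'u' vs 'f' !=
  Pos 1: 'l' vs 'a' !=
  Pos 2: 't' vs 'c' !=
  Pos 3: 'i' vs 'i' =
  Pos 4: 'm' vs 'l' !=
  Pos 5: 'a' vs 'i' !=
  Pos 6: 't' vs 't' =
  Pos 7: 'e' vs 'y' !=
Hamming distance = 6


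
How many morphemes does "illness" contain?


Word: "illness"
Morphemes: ill + -ness
Each morpheme carries meaning
= 2 morphemes


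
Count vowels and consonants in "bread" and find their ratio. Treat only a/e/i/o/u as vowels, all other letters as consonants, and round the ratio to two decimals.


Word: "bread"
Vowels (a,e,i,o,u): 2
Consonants: 3
Ratio = 2/3
= 0.67


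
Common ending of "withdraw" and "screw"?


Word 1: "withdraw"
Word 2: "screw"
Comparing from end:
  Pos -1: 'w' == 'w'
  Pos -2: 'a' != 'e' (stop)
LCS = "w" (length 1)


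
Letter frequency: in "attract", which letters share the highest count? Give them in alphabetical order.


Word: "attract"
Letter counts:
  'a': 2
  'c': 1
  'r': 1
  't': 3
Maximum count = 3
Most frequent = 't' (3 times each)


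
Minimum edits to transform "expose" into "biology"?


Word 1: "expose" (length 6)
Word 2: "biology" (length 7)
One optimal edit sequence (insert/delete/substitute each cost 1):
  1. insert 'b'  (+1)
  2. substitute 'e' -> 'i'  (+1)
  3. substitute 'x' -> 'o'  (+1)
  4. substitute 'p' -> 'l'  (+1)
  5. keep 'o'
  6. substitute 's' -> 'g'  (+1)
  7. substitute 'e' -> 'y'  (+1)
Total edit operations: 6
Edit distance = 6


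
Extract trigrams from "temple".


Word: "temple" (length 6)
Number of trigrams = 6 - 3 + 1 = 4
  Position 0: "tem"
  Position 1: "emp"
  Position 2: "mpl"
  Position 3: "ple"
Trigrams = "tem", "emp", "mpl", "ple"


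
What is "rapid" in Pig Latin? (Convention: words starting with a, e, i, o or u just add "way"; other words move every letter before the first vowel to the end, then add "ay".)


Word: "rapid"
Starts with consonant(s) → move to end, add 'ay'
Consonant cluster: "r"
Pig Latin = "apidray"


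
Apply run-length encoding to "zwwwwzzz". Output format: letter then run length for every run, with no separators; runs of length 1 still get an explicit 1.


String: "zwwwwzzz"
Scanning for consecutive runs:
  'z' x 1
  'w' x 4
  'z' x 3
RLE = "z1w4z3"


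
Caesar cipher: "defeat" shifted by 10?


Word: "defeat"
Shift: 10
Each letter → (letter + shift) mod 26:
  'd' (3) + 10 = 13 → 'n'
  'e' (4) + 10 = 14 → 'o'
  'f' (5) + 10 = 15 → 'p'
  'e' (4) + 10 = 14 → 'o'
  'a' (0) + 10 = 10 → 'k'
  't' (19) + 10 = 3 → 'd'
Result = "nopokd"


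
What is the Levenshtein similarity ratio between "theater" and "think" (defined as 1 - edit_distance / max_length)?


Word 1: "theater" (length 7)
Word 2: "think" (length 5)
One optimal edit sequence:
  1. keep 't'
  2. keep 'h'
  3. delete 'e'  (+1)
  4. delete 'a'  (+1)
  5. substitute 't' -> 'i'  (+1)
  6. substitute 'e' -> 'n'  (+1)
  7. substitute 'r' -> 'k'  (+1)
Edit distance = 5
Max length = max(7, 5) = 7
Similarity = 1 - 5/7
= 0.2857


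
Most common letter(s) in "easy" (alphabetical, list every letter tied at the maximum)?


Word: "easy"
Letter counts:
  'a': 1
  'e': 1
  's': 1
  'y': 1
Maximum count = 1
Most frequent = 'a', 'e', 's', 'y' (1 time each)


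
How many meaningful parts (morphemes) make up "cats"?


Word: "cats"
Morphemes: cat + -s
Each morpheme carries meaning
= 2 morphemes


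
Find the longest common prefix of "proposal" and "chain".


Word 1: "proposal"
Word 2: "chain"
Comparing from start:
  Pos 0: 'p' != 'c' (stop)
LCP = "" (length 0)


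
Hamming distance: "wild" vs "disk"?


Comparing character by character (same length = 4):
  Pos 0: 'w' vs 'd' !=
  Pos 1: 'i' vs 'i' =
  Pos 2: 'l' vs 's' !=
  Pos 3: 'd' vs 'k' !=
Hamming distance = 3


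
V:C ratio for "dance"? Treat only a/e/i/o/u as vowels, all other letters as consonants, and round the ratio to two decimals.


Word: "dance"
Vowels (a,e,i,o,u): 2
Consonants: 3
Ratio = 2/3
= 0.67


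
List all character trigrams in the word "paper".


Word: "paper" (length 5)
Number of trigrams = 5 - 3 + 1 = 3
  Position 0: "pap"
  Position 1: "ape"
  Position 2: "per"
Trigrams = "pap", "ape", "per"


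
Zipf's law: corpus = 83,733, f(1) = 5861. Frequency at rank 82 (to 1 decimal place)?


Zipf's law: f(r) = f(1) / r
f(1) = 5861
f(82) = 5861 / 82
= 71.5 occurrences


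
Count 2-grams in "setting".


Word: "setting" (length 7)
Number of 2-grams = length - 2 + 1 = 7 - 2 + 1
= 6


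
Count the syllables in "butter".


Word: "butter"
Syllable breakdown: but / ter
Counting: 2 parts
= 2 syllables


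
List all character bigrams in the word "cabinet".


Word: "cabinet" (length 7)
Number of bigrams = 7 - 2 + 1 = 6
  Position 0: "ca"
  Position 1: "ab"
  Position 2: "bi"
  Position 3: "in"
  Position 4: "ne"
  Position 5: "et"
Bigrams = "ca", "ab", "bi", "in", "ne", "et"


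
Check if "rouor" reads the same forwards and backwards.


Word: "rouor"
Reversed: "rouor"
Forward == Backward? rouor == rouor
Palindrome = Yes


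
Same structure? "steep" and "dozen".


Pattern of "steep": [0, 1, 2, 2, 3]
Pattern of "dozen": [0, 1, 2, 3, 4]
Patterns do not match
Same pattern = No


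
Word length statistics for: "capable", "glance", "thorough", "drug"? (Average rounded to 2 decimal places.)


Lengths: "capable"=7, "glance"=6, "thorough"=8, "drug"=4
Sum = 25, Count = 4
Average = 25/4 = 6.25
= avg=6.25, min=4, max=8


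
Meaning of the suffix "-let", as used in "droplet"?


Suffix: -let
Example: droplet (drop + -let)
Meaning = small


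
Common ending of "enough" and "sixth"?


Word 1: "enough"
Word 2: "sixth"
Comparing from end:
  Pos -1: 'h' == 'h'
  Pos -2: 'g' != 't' (stop)
LCS = "h" (length 1)


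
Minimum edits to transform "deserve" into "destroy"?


Word 1: "deserve" (length 7)
Word 2: "destroy" (length 7)
One optimal edit sequence (insert/delete/substitute each cost 1):
  1. keep 'd'
  2. keep 'e'
  3. keep 's'
  4. substitute 'e' -> 't'  (+1)
  5. keep 'r'
  6. substitute 'v' -> 'o'  (+1)
  7. substitute 'e' -> 'y'  (+1)
Total edit operations: 3
Edit distance = 3


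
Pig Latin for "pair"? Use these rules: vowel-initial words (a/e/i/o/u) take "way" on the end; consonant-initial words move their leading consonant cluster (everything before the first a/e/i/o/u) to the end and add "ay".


Word: "pair"
Starts with consonant(s) → move to end, add 'ay'
Consonant cluster: "p"
Pig Latin = "airpay"


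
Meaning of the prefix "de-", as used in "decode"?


Prefix: de-
Example: decode (de- + code)
Meaning = remove / reverse


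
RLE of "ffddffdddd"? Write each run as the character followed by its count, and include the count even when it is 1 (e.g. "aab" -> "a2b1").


String: "ffddffdddd"
Scanning for consecutive runs:
  'f' x 2
  'd' x 2
  'f' x 2
  'd' x 4
RLE = "f2d2f2d4"


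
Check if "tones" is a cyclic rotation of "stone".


Word: "stone", Candidate: "tones"
Method: check if candidate is substring of word+word
"stonestone" contains "tones"? Yes
Is rotation = Yes


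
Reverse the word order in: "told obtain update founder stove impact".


Original: "told obtain update founder stove impact"
Words (1..n): told | obtain | update | founder | stove | impact
Reversed (n..1): impact | stove | founder | update | obtain | told
Result = "impact stove founder update obtain told"


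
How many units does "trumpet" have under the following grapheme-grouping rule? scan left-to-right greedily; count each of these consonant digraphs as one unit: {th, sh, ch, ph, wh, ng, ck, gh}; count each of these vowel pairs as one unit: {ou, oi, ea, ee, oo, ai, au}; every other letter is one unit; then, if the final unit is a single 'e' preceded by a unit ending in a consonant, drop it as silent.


Word: "trumpet" (7 letters)
Left-to-right scan:
  (1) 't' (letter)
  (2) 'r' (letter)
  (3) 'u' (letter)
  (4) 'm' (letter)
  (5) 'p' (letter)
  (6) 'e' (letter)
  (7) 't' (letter)
Units from scan: 7
Sound units = 7 units


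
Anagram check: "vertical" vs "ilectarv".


Word 1: "vertical" → sorted: aceilrtv
Word 2: "ilectarv" → sorted: aceilrtv
Same letters? aceilrtv == aceilrtv
Anagram = Yes


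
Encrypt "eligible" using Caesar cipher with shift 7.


Word: "eligible"
Shift: 7
Each letter → (letter + shift) mod 26:
  'e' (4) + 7 = 11 → 'l'
  'l' (11) + 7 = 18 → 's'
  'i' (8) + 7 = 15 → 'p'
  'g' (6) + 7 = 13 → 'n'
  'i' (8) + 7 = 15 → 'p'
  'b' (1) + 7 = 8 → 'i'
  'l' (11) + 7 = 18 → 's'
  'e' (4) + 7 = 11 → 'l'
Result = "lspnpisl"


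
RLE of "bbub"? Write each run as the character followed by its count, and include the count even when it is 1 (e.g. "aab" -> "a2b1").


String: "bbub"
Scanning for consecutive runs:
  'b' x 2
  'u' x 1
  'b' x 1
RLE = "b2u1b1"


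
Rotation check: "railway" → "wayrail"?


Word: "railway", Candidate: "wayrail"
Method: check if candidate is substring of word+word
"railwayrailway" contains "wayrail"? Yes
Is rotation = Yes


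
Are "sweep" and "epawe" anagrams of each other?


Word 1: "sweep" → sorted: eepsw
Word 2: "epawe" → sorted: aeepw
Same letters? eepsw != aeepw
Anagram = No


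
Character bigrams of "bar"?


Word: "bar" (length 3)
Number of bigrams = 3 - 2 + 1 = 2
  Position 0: "ba"
  Position 1: "ar"
Bigrams = "ba", "ar"


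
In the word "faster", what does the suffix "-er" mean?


Suffix: -er
As in: faster -> fast + -er
Meaning = one who / more


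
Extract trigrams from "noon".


Word: "noon" (length 4)
Number of trigrams = 4 - 3 + 1 = 2
  Position 0: "noo"
  Position 1: "oon"
Trigrams = "noo", "oon"


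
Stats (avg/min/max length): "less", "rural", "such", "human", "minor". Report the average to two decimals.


Lengths: "less"=4, "rural"=5, "such"=4, "human"=5, "minor"=5
Sum = 23, Count = 5
Average = 23/5 = 4.60
= avg=4.60, min=4, max=5


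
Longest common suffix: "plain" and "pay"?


Word 1: "plain"
Word 2: "pay"
Comparing from end:
  Pos -1: 'n' != 'y' (stop)
LCS = "" (length 0)


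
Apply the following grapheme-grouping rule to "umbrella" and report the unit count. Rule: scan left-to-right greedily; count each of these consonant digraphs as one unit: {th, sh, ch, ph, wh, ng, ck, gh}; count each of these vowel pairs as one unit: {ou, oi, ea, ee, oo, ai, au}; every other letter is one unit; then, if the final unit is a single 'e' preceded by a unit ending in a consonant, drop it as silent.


Word: "umbrella" (8 letters)
Left-to-right scan:
  (1) 'u' (letter)
  (2) 'm' (letter)
  (3) 'b' (letter)
  (4) 'r' (letter)
  (5) 'e' (letter)
  (6) 'l' (letter)
  (7) 'l' (letter)
  (8) 'a' (letter)
Units from scan: 8
Sound units = 8 units


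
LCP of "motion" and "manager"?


Word 1: "motion"
Word 2: "manager"
Comparing from start:
  Pos 0: 'm' == 'm'
  Pos 1: 'o' != 'a' (stop)
LCP = "m" (length 1)


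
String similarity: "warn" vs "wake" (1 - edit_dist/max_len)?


Word 1: "warn" (length 4)
Word 2: "wake" (length 4)
One optimal edit sequence:
  1. keep 'w'
  2. keep 'a'
  3. substitute 'r' -> 'k'  (+1)
  4. substitute 'n' -> 'e'  (+1)
Edit distance = 2
Max length = max(4, 4) = 4
Similarity = 1 - 2/4
= 0.5000


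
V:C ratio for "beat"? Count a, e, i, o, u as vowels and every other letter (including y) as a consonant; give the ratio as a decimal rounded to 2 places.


Word: "beat"
Vowels (a,e,i,o,u): 2
Consonants: 2
Ratio = 2/2
= 1.00


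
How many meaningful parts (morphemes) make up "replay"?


Word: "replay"
Morphemes: re- + play
Each morpheme carries meaning
= 2 morphemes


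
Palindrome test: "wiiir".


Word: "wiiir"
Reversed: "riiiw"
Forward == Backward? wiiir != riiiw
Palindrome = No


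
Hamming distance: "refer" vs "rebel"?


Comparing character by character (same length = 5):
  Pos 0: 'r' vs 'r' =
  Pos 1: 'e' vs 'e' =
  Pos 2: 'f' vs 'b' !=
  Pos 3: 'e' vs 'e' =
  Pos 4: 'r' vs 'l' !=
Hamming distance = 2


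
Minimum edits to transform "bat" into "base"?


Word 1: "bat" (length 3)
Word 2: "base" (length 4)
One optimal edit sequence (insert/delete/substitute each cost 1):
  1. keep 'b'
  2. keep 'a'
  3. insert 's'  (+1)
  4. substitute 't' -> 'e'  (+1)
Total edit operations: 2
Edit distance = 2


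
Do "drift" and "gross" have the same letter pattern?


Pattern of "drift": [0, 1, 2, 3, 4]
Pattern of "gross": [0, 1, 2, 3, 3]
Patterns do not match
Same pattern = No


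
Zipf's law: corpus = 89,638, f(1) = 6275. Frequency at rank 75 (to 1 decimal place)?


Zipf's law: f(r) = f(1) / r
f(1) = 6275
f(75) = 6275 / 75
= 83.7 occurrences


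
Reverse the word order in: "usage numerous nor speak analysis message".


Original: "usage numerous nor speak analysis message"
Words (1..n): usage | numerous | nor | speak | analysis | message
Reversed (n..1): message | analysis | speak | nor | numerous | usage
Result = "message analysis speak nor numerous usage"


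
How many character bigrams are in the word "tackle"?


Word: "tackle" (length 6)
Number of 2-grams = length - 2 + 1 = 6 - 2 + 1
= 5


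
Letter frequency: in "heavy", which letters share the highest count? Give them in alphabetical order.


Word: "heavy"
Letter counts:
  'a': 1
  'e': 1
  'h': 1
  'v': 1
  'y': 1
Maximum count = 1
Most frequent = 'a', 'e', 'h', 'v', 'y' (1 time each)


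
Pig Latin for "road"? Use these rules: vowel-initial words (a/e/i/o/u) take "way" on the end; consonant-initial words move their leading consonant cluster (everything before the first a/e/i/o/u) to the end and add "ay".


Word: "road"
Starts with consonant(s) → move to end, add 'ay'
Consonant cluster: "r"
Pig Latin = "oadray"
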